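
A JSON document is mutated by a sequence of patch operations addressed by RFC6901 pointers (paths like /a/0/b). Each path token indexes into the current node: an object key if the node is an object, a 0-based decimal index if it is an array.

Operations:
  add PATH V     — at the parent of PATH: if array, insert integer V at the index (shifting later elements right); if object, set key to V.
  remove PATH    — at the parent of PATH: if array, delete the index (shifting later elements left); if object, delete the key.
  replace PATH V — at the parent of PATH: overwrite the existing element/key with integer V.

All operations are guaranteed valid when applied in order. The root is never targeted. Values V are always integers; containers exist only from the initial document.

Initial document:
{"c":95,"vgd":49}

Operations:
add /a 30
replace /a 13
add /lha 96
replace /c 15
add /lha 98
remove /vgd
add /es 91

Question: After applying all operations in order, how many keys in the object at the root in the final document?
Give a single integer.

After op 1 (add /a 30): {"a":30,"c":95,"vgd":49}
After op 2 (replace /a 13): {"a":13,"c":95,"vgd":49}
After op 3 (add /lha 96): {"a":13,"c":95,"lha":96,"vgd":49}
After op 4 (replace /c 15): {"a":13,"c":15,"lha":96,"vgd":49}
After op 5 (add /lha 98): {"a":13,"c":15,"lha":98,"vgd":49}
After op 6 (remove /vgd): {"a":13,"c":15,"lha":98}
After op 7 (add /es 91): {"a":13,"c":15,"es":91,"lha":98}
Size at the root: 4

Answer: 4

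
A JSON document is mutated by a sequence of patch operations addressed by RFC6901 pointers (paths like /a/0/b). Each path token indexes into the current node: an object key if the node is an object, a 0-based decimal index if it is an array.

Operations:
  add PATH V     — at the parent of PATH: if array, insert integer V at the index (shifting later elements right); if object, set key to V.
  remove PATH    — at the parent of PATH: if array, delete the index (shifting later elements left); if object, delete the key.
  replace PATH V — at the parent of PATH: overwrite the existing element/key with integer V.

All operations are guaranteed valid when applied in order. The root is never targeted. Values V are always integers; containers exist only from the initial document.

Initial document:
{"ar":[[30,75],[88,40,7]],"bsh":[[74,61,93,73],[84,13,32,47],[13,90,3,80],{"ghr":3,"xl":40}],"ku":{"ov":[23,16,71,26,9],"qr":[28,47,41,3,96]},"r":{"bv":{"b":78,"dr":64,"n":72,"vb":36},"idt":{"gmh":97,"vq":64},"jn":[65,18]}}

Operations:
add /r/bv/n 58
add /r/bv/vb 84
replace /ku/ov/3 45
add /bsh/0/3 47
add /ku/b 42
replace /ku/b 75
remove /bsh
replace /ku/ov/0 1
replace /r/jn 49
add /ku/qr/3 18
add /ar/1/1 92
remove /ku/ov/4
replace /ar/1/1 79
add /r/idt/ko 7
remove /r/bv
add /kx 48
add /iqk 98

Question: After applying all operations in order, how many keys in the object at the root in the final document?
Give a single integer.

Answer: 5

Derivation:
After op 1 (add /r/bv/n 58): {"ar":[[30,75],[88,40,7]],"bsh":[[74,61,93,73],[84,13,32,47],[13,90,3,80],{"ghr":3,"xl":40}],"ku":{"ov":[23,16,71,26,9],"qr":[28,47,41,3,96]},"r":{"bv":{"b":78,"dr":64,"n":58,"vb":36},"idt":{"gmh":97,"vq":64},"jn":[65,18]}}
After op 2 (add /r/bv/vb 84): {"ar":[[30,75],[88,40,7]],"bsh":[[74,61,93,73],[84,13,32,47],[13,90,3,80],{"ghr":3,"xl":40}],"ku":{"ov":[23,16,71,26,9],"qr":[28,47,41,3,96]},"r":{"bv":{"b":78,"dr":64,"n":58,"vb":84},"idt":{"gmh":97,"vq":64},"jn":[65,18]}}
After op 3 (replace /ku/ov/3 45): {"ar":[[30,75],[88,40,7]],"bsh":[[74,61,93,73],[84,13,32,47],[13,90,3,80],{"ghr":3,"xl":40}],"ku":{"ov":[23,16,71,45,9],"qr":[28,47,41,3,96]},"r":{"bv":{"b":78,"dr":64,"n":58,"vb":84},"idt":{"gmh":97,"vq":64},"jn":[65,18]}}
After op 4 (add /bsh/0/3 47): {"ar":[[30,75],[88,40,7]],"bsh":[[74,61,93,47,73],[84,13,32,47],[13,90,3,80],{"ghr":3,"xl":40}],"ku":{"ov":[23,16,71,45,9],"qr":[28,47,41,3,96]},"r":{"bv":{"b":78,"dr":64,"n":58,"vb":84},"idt":{"gmh":97,"vq":64},"jn":[65,18]}}
After op 5 (add /ku/b 42): {"ar":[[30,75],[88,40,7]],"bsh":[[74,61,93,47,73],[84,13,32,47],[13,90,3,80],{"ghr":3,"xl":40}],"ku":{"b":42,"ov":[23,16,71,45,9],"qr":[28,47,41,3,96]},"r":{"bv":{"b":78,"dr":64,"n":58,"vb":84},"idt":{"gmh":97,"vq":64},"jn":[65,18]}}
After op 6 (replace /ku/b 75): {"ar":[[30,75],[88,40,7]],"bsh":[[74,61,93,47,73],[84,13,32,47],[13,90,3,80],{"ghr":3,"xl":40}],"ku":{"b":75,"ov":[23,16,71,45,9],"qr":[28,47,41,3,96]},"r":{"bv":{"b":78,"dr":64,"n":58,"vb":84},"idt":{"gmh":97,"vq":64},"jn":[65,18]}}
After op 7 (remove /bsh): {"ar":[[30,75],[88,40,7]],"ku":{"b":75,"ov":[23,16,71,45,9],"qr":[28,47,41,3,96]},"r":{"bv":{"b":78,"dr":64,"n":58,"vb":84},"idt":{"gmh":97,"vq":64},"jn":[65,18]}}
After op 8 (replace /ku/ov/0 1): {"ar":[[30,75],[88,40,7]],"ku":{"b":75,"ov":[1,16,71,45,9],"qr":[28,47,41,3,96]},"r":{"bv":{"b":78,"dr":64,"n":58,"vb":84},"idt":{"gmh":97,"vq":64},"jn":[65,18]}}
After op 9 (replace /r/jn 49): {"ar":[[30,75],[88,40,7]],"ku":{"b":75,"ov":[1,16,71,45,9],"qr":[28,47,41,3,96]},"r":{"bv":{"b":78,"dr":64,"n":58,"vb":84},"idt":{"gmh":97,"vq":64},"jn":49}}
After op 10 (add /ku/qr/3 18): {"ar":[[30,75],[88,40,7]],"ku":{"b":75,"ov":[1,16,71,45,9],"qr":[28,47,41,18,3,96]},"r":{"bv":{"b":78,"dr":64,"n":58,"vb":84},"idt":{"gmh":97,"vq":64},"jn":49}}
After op 11 (add /ar/1/1 92): {"ar":[[30,75],[88,92,40,7]],"ku":{"b":75,"ov":[1,16,71,45,9],"qr":[28,47,41,18,3,96]},"r":{"bv":{"b":78,"dr":64,"n":58,"vb":84},"idt":{"gmh":97,"vq":64},"jn":49}}
After op 12 (remove /ku/ov/4): {"ar":[[30,75],[88,92,40,7]],"ku":{"b":75,"ov":[1,16,71,45],"qr":[28,47,41,18,3,96]},"r":{"bv":{"b":78,"dr":64,"n":58,"vb":84},"idt":{"gmh":97,"vq":64},"jn":49}}
After op 13 (replace /ar/1/1 79): {"ar":[[30,75],[88,79,40,7]],"ku":{"b":75,"ov":[1,16,71,45],"qr":[28,47,41,18,3,96]},"r":{"bv":{"b":78,"dr":64,"n":58,"vb":84},"idt":{"gmh":97,"vq":64},"jn":49}}
After op 14 (add /r/idt/ko 7): {"ar":[[30,75],[88,79,40,7]],"ku":{"b":75,"ov":[1,16,71,45],"qr":[28,47,41,18,3,96]},"r":{"bv":{"b":78,"dr":64,"n":58,"vb":84},"idt":{"gmh":97,"ko":7,"vq":64},"jn":49}}
After op 15 (remove /r/bv): {"ar":[[30,75],[88,79,40,7]],"ku":{"b":75,"ov":[1,16,71,45],"qr":[28,47,41,18,3,96]},"r":{"idt":{"gmh":97,"ko":7,"vq":64},"jn":49}}
After op 16 (add /kx 48): {"ar":[[30,75],[88,79,40,7]],"ku":{"b":75,"ov":[1,16,71,45],"qr":[28,47,41,18,3,96]},"kx":48,"r":{"idt":{"gmh":97,"ko":7,"vq":64},"jn":49}}
After op 17 (add /iqk 98): {"ar":[[30,75],[88,79,40,7]],"iqk":98,"ku":{"b":75,"ov":[1,16,71,45],"qr":[28,47,41,18,3,96]},"kx":48,"r":{"idt":{"gmh":97,"ko":7,"vq":64},"jn":49}}
Size at the root: 5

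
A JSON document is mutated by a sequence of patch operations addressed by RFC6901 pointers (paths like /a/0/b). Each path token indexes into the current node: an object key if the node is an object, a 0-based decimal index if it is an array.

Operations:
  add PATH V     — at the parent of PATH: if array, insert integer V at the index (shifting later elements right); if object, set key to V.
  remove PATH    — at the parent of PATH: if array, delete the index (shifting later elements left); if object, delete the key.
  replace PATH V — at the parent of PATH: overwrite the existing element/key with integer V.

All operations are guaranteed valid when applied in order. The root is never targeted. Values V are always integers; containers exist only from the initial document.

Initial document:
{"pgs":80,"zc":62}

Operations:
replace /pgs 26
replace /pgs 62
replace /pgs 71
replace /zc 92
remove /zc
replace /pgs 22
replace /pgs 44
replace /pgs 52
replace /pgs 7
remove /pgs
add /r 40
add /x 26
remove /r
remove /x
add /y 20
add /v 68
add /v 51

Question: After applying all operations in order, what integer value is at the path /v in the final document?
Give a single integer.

After op 1 (replace /pgs 26): {"pgs":26,"zc":62}
After op 2 (replace /pgs 62): {"pgs":62,"zc":62}
After op 3 (replace /pgs 71): {"pgs":71,"zc":62}
After op 4 (replace /zc 92): {"pgs":71,"zc":92}
After op 5 (remove /zc): {"pgs":71}
After op 6 (replace /pgs 22): {"pgs":22}
After op 7 (replace /pgs 44): {"pgs":44}
After op 8 (replace /pgs 52): {"pgs":52}
After op 9 (replace /pgs 7): {"pgs":7}
After op 10 (remove /pgs): {}
After op 11 (add /r 40): {"r":40}
After op 12 (add /x 26): {"r":40,"x":26}
After op 13 (remove /r): {"x":26}
After op 14 (remove /x): {}
After op 15 (add /y 20): {"y":20}
After op 16 (add /v 68): {"v":68,"y":20}
After op 17 (add /v 51): {"v":51,"y":20}
Value at /v: 51

Answer: 51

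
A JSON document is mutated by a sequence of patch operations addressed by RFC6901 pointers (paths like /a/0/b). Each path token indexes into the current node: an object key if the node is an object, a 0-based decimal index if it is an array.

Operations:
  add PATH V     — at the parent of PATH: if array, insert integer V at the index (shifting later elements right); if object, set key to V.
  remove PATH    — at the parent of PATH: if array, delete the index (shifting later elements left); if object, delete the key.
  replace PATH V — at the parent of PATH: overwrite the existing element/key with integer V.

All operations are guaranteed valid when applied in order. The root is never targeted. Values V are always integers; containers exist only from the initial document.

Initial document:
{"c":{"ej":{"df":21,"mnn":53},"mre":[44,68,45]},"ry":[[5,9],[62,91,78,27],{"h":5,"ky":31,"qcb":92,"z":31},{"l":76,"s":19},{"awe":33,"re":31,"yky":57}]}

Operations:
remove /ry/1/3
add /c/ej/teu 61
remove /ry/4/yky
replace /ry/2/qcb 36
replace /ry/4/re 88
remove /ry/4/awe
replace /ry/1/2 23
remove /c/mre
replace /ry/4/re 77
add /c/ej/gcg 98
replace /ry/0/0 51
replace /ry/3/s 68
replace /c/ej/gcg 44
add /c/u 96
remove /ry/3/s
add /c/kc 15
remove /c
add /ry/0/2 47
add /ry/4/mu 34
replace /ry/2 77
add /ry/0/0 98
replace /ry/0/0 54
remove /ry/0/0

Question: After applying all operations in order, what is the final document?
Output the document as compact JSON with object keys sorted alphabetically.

Answer: {"ry":[[51,9,47],[62,91,23],77,{"l":76},{"mu":34,"re":77}]}

Derivation:
After op 1 (remove /ry/1/3): {"c":{"ej":{"df":21,"mnn":53},"mre":[44,68,45]},"ry":[[5,9],[62,91,78],{"h":5,"ky":31,"qcb":92,"z":31},{"l":76,"s":19},{"awe":33,"re":31,"yky":57}]}
After op 2 (add /c/ej/teu 61): {"c":{"ej":{"df":21,"mnn":53,"teu":61},"mre":[44,68,45]},"ry":[[5,9],[62,91,78],{"h":5,"ky":31,"qcb":92,"z":31},{"l":76,"s":19},{"awe":33,"re":31,"yky":57}]}
After op 3 (remove /ry/4/yky): {"c":{"ej":{"df":21,"mnn":53,"teu":61},"mre":[44,68,45]},"ry":[[5,9],[62,91,78],{"h":5,"ky":31,"qcb":92,"z":31},{"l":76,"s":19},{"awe":33,"re":31}]}
After op 4 (replace /ry/2/qcb 36): {"c":{"ej":{"df":21,"mnn":53,"teu":61},"mre":[44,68,45]},"ry":[[5,9],[62,91,78],{"h":5,"ky":31,"qcb":36,"z":31},{"l":76,"s":19},{"awe":33,"re":31}]}
After op 5 (replace /ry/4/re 88): {"c":{"ej":{"df":21,"mnn":53,"teu":61},"mre":[44,68,45]},"ry":[[5,9],[62,91,78],{"h":5,"ky":31,"qcb":36,"z":31},{"l":76,"s":19},{"awe":33,"re":88}]}
After op 6 (remove /ry/4/awe): {"c":{"ej":{"df":21,"mnn":53,"teu":61},"mre":[44,68,45]},"ry":[[5,9],[62,91,78],{"h":5,"ky":31,"qcb":36,"z":31},{"l":76,"s":19},{"re":88}]}
After op 7 (replace /ry/1/2 23): {"c":{"ej":{"df":21,"mnn":53,"teu":61},"mre":[44,68,45]},"ry":[[5,9],[62,91,23],{"h":5,"ky":31,"qcb":36,"z":31},{"l":76,"s":19},{"re":88}]}
After op 8 (remove /c/mre): {"c":{"ej":{"df":21,"mnn":53,"teu":61}},"ry":[[5,9],[62,91,23],{"h":5,"ky":31,"qcb":36,"z":31},{"l":76,"s":19},{"re":88}]}
After op 9 (replace /ry/4/re 77): {"c":{"ej":{"df":21,"mnn":53,"teu":61}},"ry":[[5,9],[62,91,23],{"h":5,"ky":31,"qcb":36,"z":31},{"l":76,"s":19},{"re":77}]}
After op 10 (add /c/ej/gcg 98): {"c":{"ej":{"df":21,"gcg":98,"mnn":53,"teu":61}},"ry":[[5,9],[62,91,23],{"h":5,"ky":31,"qcb":36,"z":31},{"l":76,"s":19},{"re":77}]}
After op 11 (replace /ry/0/0 51): {"c":{"ej":{"df":21,"gcg":98,"mnn":53,"teu":61}},"ry":[[51,9],[62,91,23],{"h":5,"ky":31,"qcb":36,"z":31},{"l":76,"s":19},{"re":77}]}
After op 12 (replace /ry/3/s 68): {"c":{"ej":{"df":21,"gcg":98,"mnn":53,"teu":61}},"ry":[[51,9],[62,91,23],{"h":5,"ky":31,"qcb":36,"z":31},{"l":76,"s":68},{"re":77}]}
After op 13 (replace /c/ej/gcg 44): {"c":{"ej":{"df":21,"gcg":44,"mnn":53,"teu":61}},"ry":[[51,9],[62,91,23],{"h":5,"ky":31,"qcb":36,"z":31},{"l":76,"s":68},{"re":77}]}
After op 14 (add /c/u 96): {"c":{"ej":{"df":21,"gcg":44,"mnn":53,"teu":61},"u":96},"ry":[[51,9],[62,91,23],{"h":5,"ky":31,"qcb":36,"z":31},{"l":76,"s":68},{"re":77}]}
After op 15 (remove /ry/3/s): {"c":{"ej":{"df":21,"gcg":44,"mnn":53,"teu":61},"u":96},"ry":[[51,9],[62,91,23],{"h":5,"ky":31,"qcb":36,"z":31},{"l":76},{"re":77}]}
After op 16 (add /c/kc 15): {"c":{"ej":{"df":21,"gcg":44,"mnn":53,"teu":61},"kc":15,"u":96},"ry":[[51,9],[62,91,23],{"h":5,"ky":31,"qcb":36,"z":31},{"l":76},{"re":77}]}
After op 17 (remove /c): {"ry":[[51,9],[62,91,23],{"h":5,"ky":31,"qcb":36,"z":31},{"l":76},{"re":77}]}
After op 18 (add /ry/0/2 47): {"ry":[[51,9,47],[62,91,23],{"h":5,"ky":31,"qcb":36,"z":31},{"l":76},{"re":77}]}
After op 19 (add /ry/4/mu 34): {"ry":[[51,9,47],[62,91,23],{"h":5,"ky":31,"qcb":36,"z":31},{"l":76},{"mu":34,"re":77}]}
After op 20 (replace /ry/2 77): {"ry":[[51,9,47],[62,91,23],77,{"l":76},{"mu":34,"re":77}]}
After op 21 (add /ry/0/0 98): {"ry":[[98,51,9,47],[62,91,23],77,{"l":76},{"mu":34,"re":77}]}
After op 22 (replace /ry/0/0 54): {"ry":[[54,51,9,47],[62,91,23],77,{"l":76},{"mu":34,"re":77}]}
After op 23 (remove /ry/0/0): {"ry":[[51,9,47],[62,91,23],77,{"l":76},{"mu":34,"re":77}]}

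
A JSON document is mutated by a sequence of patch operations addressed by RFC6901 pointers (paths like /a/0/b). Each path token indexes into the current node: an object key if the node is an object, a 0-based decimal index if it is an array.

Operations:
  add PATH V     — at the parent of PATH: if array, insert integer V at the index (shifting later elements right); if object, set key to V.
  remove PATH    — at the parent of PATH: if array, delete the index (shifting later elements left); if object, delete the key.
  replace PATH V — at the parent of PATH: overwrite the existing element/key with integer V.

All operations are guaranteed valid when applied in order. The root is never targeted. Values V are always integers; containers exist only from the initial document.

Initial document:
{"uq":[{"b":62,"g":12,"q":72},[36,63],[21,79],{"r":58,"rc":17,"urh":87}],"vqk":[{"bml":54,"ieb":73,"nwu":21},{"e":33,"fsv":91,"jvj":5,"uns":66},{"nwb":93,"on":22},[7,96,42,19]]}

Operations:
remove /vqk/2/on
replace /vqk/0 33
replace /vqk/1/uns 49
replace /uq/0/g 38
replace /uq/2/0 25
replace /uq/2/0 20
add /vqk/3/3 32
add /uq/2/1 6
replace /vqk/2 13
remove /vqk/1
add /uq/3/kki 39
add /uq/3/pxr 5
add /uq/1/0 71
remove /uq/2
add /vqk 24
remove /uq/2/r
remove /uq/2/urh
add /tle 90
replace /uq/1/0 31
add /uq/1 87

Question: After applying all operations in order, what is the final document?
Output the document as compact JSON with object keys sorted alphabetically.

After op 1 (remove /vqk/2/on): {"uq":[{"b":62,"g":12,"q":72},[36,63],[21,79],{"r":58,"rc":17,"urh":87}],"vqk":[{"bml":54,"ieb":73,"nwu":21},{"e":33,"fsv":91,"jvj":5,"uns":66},{"nwb":93},[7,96,42,19]]}
After op 2 (replace /vqk/0 33): {"uq":[{"b":62,"g":12,"q":72},[36,63],[21,79],{"r":58,"rc":17,"urh":87}],"vqk":[33,{"e":33,"fsv":91,"jvj":5,"uns":66},{"nwb":93},[7,96,42,19]]}
After op 3 (replace /vqk/1/uns 49): {"uq":[{"b":62,"g":12,"q":72},[36,63],[21,79],{"r":58,"rc":17,"urh":87}],"vqk":[33,{"e":33,"fsv":91,"jvj":5,"uns":49},{"nwb":93},[7,96,42,19]]}
After op 4 (replace /uq/0/g 38): {"uq":[{"b":62,"g":38,"q":72},[36,63],[21,79],{"r":58,"rc":17,"urh":87}],"vqk":[33,{"e":33,"fsv":91,"jvj":5,"uns":49},{"nwb":93},[7,96,42,19]]}
After op 5 (replace /uq/2/0 25): {"uq":[{"b":62,"g":38,"q":72},[36,63],[25,79],{"r":58,"rc":17,"urh":87}],"vqk":[33,{"e":33,"fsv":91,"jvj":5,"uns":49},{"nwb":93},[7,96,42,19]]}
After op 6 (replace /uq/2/0 20): {"uq":[{"b":62,"g":38,"q":72},[36,63],[20,79],{"r":58,"rc":17,"urh":87}],"vqk":[33,{"e":33,"fsv":91,"jvj":5,"uns":49},{"nwb":93},[7,96,42,19]]}
After op 7 (add /vqk/3/3 32): {"uq":[{"b":62,"g":38,"q":72},[36,63],[20,79],{"r":58,"rc":17,"urh":87}],"vqk":[33,{"e":33,"fsv":91,"jvj":5,"uns":49},{"nwb":93},[7,96,42,32,19]]}
After op 8 (add /uq/2/1 6): {"uq":[{"b":62,"g":38,"q":72},[36,63],[20,6,79],{"r":58,"rc":17,"urh":87}],"vqk":[33,{"e":33,"fsv":91,"jvj":5,"uns":49},{"nwb":93},[7,96,42,32,19]]}
After op 9 (replace /vqk/2 13): {"uq":[{"b":62,"g":38,"q":72},[36,63],[20,6,79],{"r":58,"rc":17,"urh":87}],"vqk":[33,{"e":33,"fsv":91,"jvj":5,"uns":49},13,[7,96,42,32,19]]}
After op 10 (remove /vqk/1): {"uq":[{"b":62,"g":38,"q":72},[36,63],[20,6,79],{"r":58,"rc":17,"urh":87}],"vqk":[33,13,[7,96,42,32,19]]}
After op 11 (add /uq/3/kki 39): {"uq":[{"b":62,"g":38,"q":72},[36,63],[20,6,79],{"kki":39,"r":58,"rc":17,"urh":87}],"vqk":[33,13,[7,96,42,32,19]]}
After op 12 (add /uq/3/pxr 5): {"uq":[{"b":62,"g":38,"q":72},[36,63],[20,6,79],{"kki":39,"pxr":5,"r":58,"rc":17,"urh":87}],"vqk":[33,13,[7,96,42,32,19]]}
After op 13 (add /uq/1/0 71): {"uq":[{"b":62,"g":38,"q":72},[71,36,63],[20,6,79],{"kki":39,"pxr":5,"r":58,"rc":17,"urh":87}],"vqk":[33,13,[7,96,42,32,19]]}
After op 14 (remove /uq/2): {"uq":[{"b":62,"g":38,"q":72},[71,36,63],{"kki":39,"pxr":5,"r":58,"rc":17,"urh":87}],"vqk":[33,13,[7,96,42,32,19]]}
After op 15 (add /vqk 24): {"uq":[{"b":62,"g":38,"q":72},[71,36,63],{"kki":39,"pxr":5,"r":58,"rc":17,"urh":87}],"vqk":24}
After op 16 (remove /uq/2/r): {"uq":[{"b":62,"g":38,"q":72},[71,36,63],{"kki":39,"pxr":5,"rc":17,"urh":87}],"vqk":24}
After op 17 (remove /uq/2/urh): {"uq":[{"b":62,"g":38,"q":72},[71,36,63],{"kki":39,"pxr":5,"rc":17}],"vqk":24}
After op 18 (add /tle 90): {"tle":90,"uq":[{"b":62,"g":38,"q":72},[71,36,63],{"kki":39,"pxr":5,"rc":17}],"vqk":24}
After op 19 (replace /uq/1/0 31): {"tle":90,"uq":[{"b":62,"g":38,"q":72},[31,36,63],{"kki":39,"pxr":5,"rc":17}],"vqk":24}
After op 20 (add /uq/1 87): {"tle":90,"uq":[{"b":62,"g":38,"q":72},87,[31,36,63],{"kki":39,"pxr":5,"rc":17}],"vqk":24}

Answer: {"tle":90,"uq":[{"b":62,"g":38,"q":72},87,[31,36,63],{"kki":39,"pxr":5,"rc":17}],"vqk":24}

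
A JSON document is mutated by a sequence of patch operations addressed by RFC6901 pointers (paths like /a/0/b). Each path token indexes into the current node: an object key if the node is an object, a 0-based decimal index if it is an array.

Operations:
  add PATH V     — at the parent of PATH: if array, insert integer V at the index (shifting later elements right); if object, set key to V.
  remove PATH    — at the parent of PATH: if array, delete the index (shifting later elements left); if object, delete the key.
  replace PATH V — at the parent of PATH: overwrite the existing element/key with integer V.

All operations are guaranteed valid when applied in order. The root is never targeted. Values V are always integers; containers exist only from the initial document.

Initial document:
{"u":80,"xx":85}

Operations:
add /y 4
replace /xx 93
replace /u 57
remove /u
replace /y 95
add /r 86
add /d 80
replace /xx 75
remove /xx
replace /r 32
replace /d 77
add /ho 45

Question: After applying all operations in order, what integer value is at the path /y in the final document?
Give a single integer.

After op 1 (add /y 4): {"u":80,"xx":85,"y":4}
After op 2 (replace /xx 93): {"u":80,"xx":93,"y":4}
After op 3 (replace /u 57): {"u":57,"xx":93,"y":4}
After op 4 (remove /u): {"xx":93,"y":4}
After op 5 (replace /y 95): {"xx":93,"y":95}
After op 6 (add /r 86): {"r":86,"xx":93,"y":95}
After op 7 (add /d 80): {"d":80,"r":86,"xx":93,"y":95}
After op 8 (replace /xx 75): {"d":80,"r":86,"xx":75,"y":95}
After op 9 (remove /xx): {"d":80,"r":86,"y":95}
After op 10 (replace /r 32): {"d":80,"r":32,"y":95}
After op 11 (replace /d 77): {"d":77,"r":32,"y":95}
After op 12 (add /ho 45): {"d":77,"ho":45,"r":32,"y":95}
Value at /y: 95

Answer: 95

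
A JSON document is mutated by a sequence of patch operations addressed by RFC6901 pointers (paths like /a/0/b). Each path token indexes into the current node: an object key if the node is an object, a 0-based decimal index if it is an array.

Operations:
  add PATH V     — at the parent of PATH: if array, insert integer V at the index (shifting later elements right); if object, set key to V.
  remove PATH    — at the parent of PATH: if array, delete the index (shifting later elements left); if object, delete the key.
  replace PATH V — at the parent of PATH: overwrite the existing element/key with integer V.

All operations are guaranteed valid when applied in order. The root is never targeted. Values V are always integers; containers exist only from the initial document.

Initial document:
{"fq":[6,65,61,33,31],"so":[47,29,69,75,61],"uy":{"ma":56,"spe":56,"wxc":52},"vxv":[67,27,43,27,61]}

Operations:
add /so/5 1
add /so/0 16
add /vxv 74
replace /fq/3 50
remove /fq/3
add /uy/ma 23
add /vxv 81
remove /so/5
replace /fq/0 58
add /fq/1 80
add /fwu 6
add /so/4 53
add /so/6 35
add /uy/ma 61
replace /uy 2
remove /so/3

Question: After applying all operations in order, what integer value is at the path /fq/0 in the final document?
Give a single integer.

After op 1 (add /so/5 1): {"fq":[6,65,61,33,31],"so":[47,29,69,75,61,1],"uy":{"ma":56,"spe":56,"wxc":52},"vxv":[67,27,43,27,61]}
After op 2 (add /so/0 16): {"fq":[6,65,61,33,31],"so":[16,47,29,69,75,61,1],"uy":{"ma":56,"spe":56,"wxc":52},"vxv":[67,27,43,27,61]}
After op 3 (add /vxv 74): {"fq":[6,65,61,33,31],"so":[16,47,29,69,75,61,1],"uy":{"ma":56,"spe":56,"wxc":52},"vxv":74}
After op 4 (replace /fq/3 50): {"fq":[6,65,61,50,31],"so":[16,47,29,69,75,61,1],"uy":{"ma":56,"spe":56,"wxc":52},"vxv":74}
After op 5 (remove /fq/3): {"fq":[6,65,61,31],"so":[16,47,29,69,75,61,1],"uy":{"ma":56,"spe":56,"wxc":52},"vxv":74}
After op 6 (add /uy/ma 23): {"fq":[6,65,61,31],"so":[16,47,29,69,75,61,1],"uy":{"ma":23,"spe":56,"wxc":52},"vxv":74}
After op 7 (add /vxv 81): {"fq":[6,65,61,31],"so":[16,47,29,69,75,61,1],"uy":{"ma":23,"spe":56,"wxc":52},"vxv":81}
After op 8 (remove /so/5): {"fq":[6,65,61,31],"so":[16,47,29,69,75,1],"uy":{"ma":23,"spe":56,"wxc":52},"vxv":81}
After op 9 (replace /fq/0 58): {"fq":[58,65,61,31],"so":[16,47,29,69,75,1],"uy":{"ma":23,"spe":56,"wxc":52},"vxv":81}
After op 10 (add /fq/1 80): {"fq":[58,80,65,61,31],"so":[16,47,29,69,75,1],"uy":{"ma":23,"spe":56,"wxc":52},"vxv":81}
After op 11 (add /fwu 6): {"fq":[58,80,65,61,31],"fwu":6,"so":[16,47,29,69,75,1],"uy":{"ma":23,"spe":56,"wxc":52},"vxv":81}
After op 12 (add /so/4 53): {"fq":[58,80,65,61,31],"fwu":6,"so":[16,47,29,69,53,75,1],"uy":{"ma":23,"spe":56,"wxc":52},"vxv":81}
After op 13 (add /so/6 35): {"fq":[58,80,65,61,31],"fwu":6,"so":[16,47,29,69,53,75,35,1],"uy":{"ma":23,"spe":56,"wxc":52},"vxv":81}
After op 14 (add /uy/ma 61): {"fq":[58,80,65,61,31],"fwu":6,"so":[16,47,29,69,53,75,35,1],"uy":{"ma":61,"spe":56,"wxc":52},"vxv":81}
After op 15 (replace /uy 2): {"fq":[58,80,65,61,31],"fwu":6,"so":[16,47,29,69,53,75,35,1],"uy":2,"vxv":81}
After op 16 (remove /so/3): {"fq":[58,80,65,61,31],"fwu":6,"so":[16,47,29,53,75,35,1],"uy":2,"vxv":81}
Value at /fq/0: 58

Answer: 58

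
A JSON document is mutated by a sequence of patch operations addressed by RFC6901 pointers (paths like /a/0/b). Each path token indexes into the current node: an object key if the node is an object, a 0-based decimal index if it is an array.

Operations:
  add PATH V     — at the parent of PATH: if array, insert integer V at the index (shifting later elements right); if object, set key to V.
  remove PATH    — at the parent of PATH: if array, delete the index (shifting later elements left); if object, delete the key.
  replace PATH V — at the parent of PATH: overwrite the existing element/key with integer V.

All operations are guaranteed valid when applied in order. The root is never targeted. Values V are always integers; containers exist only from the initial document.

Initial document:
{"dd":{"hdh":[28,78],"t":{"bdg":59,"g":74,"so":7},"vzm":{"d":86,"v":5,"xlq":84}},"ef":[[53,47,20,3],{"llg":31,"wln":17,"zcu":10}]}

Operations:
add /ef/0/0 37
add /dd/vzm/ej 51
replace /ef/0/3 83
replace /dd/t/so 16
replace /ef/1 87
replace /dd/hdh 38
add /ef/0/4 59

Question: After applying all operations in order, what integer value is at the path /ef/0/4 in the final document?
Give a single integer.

Answer: 59

Derivation:
After op 1 (add /ef/0/0 37): {"dd":{"hdh":[28,78],"t":{"bdg":59,"g":74,"so":7},"vzm":{"d":86,"v":5,"xlq":84}},"ef":[[37,53,47,20,3],{"llg":31,"wln":17,"zcu":10}]}
After op 2 (add /dd/vzm/ej 51): {"dd":{"hdh":[28,78],"t":{"bdg":59,"g":74,"so":7},"vzm":{"d":86,"ej":51,"v":5,"xlq":84}},"ef":[[37,53,47,20,3],{"llg":31,"wln":17,"zcu":10}]}
After op 3 (replace /ef/0/3 83): {"dd":{"hdh":[28,78],"t":{"bdg":59,"g":74,"so":7},"vzm":{"d":86,"ej":51,"v":5,"xlq":84}},"ef":[[37,53,47,83,3],{"llg":31,"wln":17,"zcu":10}]}
After op 4 (replace /dd/t/so 16): {"dd":{"hdh":[28,78],"t":{"bdg":59,"g":74,"so":16},"vzm":{"d":86,"ej":51,"v":5,"xlq":84}},"ef":[[37,53,47,83,3],{"llg":31,"wln":17,"zcu":10}]}
After op 5 (replace /ef/1 87): {"dd":{"hdh":[28,78],"t":{"bdg":59,"g":74,"so":16},"vzm":{"d":86,"ej":51,"v":5,"xlq":84}},"ef":[[37,53,47,83,3],87]}
After op 6 (replace /dd/hdh 38): {"dd":{"hdh":38,"t":{"bdg":59,"g":74,"so":16},"vzm":{"d":86,"ej":51,"v":5,"xlq":84}},"ef":[[37,53,47,83,3],87]}
After op 7 (add /ef/0/4 59): {"dd":{"hdh":38,"t":{"bdg":59,"g":74,"so":16},"vzm":{"d":86,"ej":51,"v":5,"xlq":84}},"ef":[[37,53,47,83,59,3],87]}
Value at /ef/0/4: 59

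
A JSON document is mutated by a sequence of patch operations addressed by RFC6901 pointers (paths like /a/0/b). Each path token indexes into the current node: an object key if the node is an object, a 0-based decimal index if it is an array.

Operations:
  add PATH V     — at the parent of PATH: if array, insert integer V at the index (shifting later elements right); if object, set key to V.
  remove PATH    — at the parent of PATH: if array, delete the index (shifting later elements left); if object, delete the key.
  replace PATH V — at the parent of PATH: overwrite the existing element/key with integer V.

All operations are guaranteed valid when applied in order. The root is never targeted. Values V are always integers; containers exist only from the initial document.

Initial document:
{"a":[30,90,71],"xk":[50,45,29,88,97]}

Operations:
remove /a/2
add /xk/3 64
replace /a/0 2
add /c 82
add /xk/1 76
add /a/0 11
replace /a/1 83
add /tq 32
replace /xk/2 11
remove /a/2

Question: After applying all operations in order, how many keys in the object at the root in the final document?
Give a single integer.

After op 1 (remove /a/2): {"a":[30,90],"xk":[50,45,29,88,97]}
After op 2 (add /xk/3 64): {"a":[30,90],"xk":[50,45,29,64,88,97]}
After op 3 (replace /a/0 2): {"a":[2,90],"xk":[50,45,29,64,88,97]}
After op 4 (add /c 82): {"a":[2,90],"c":82,"xk":[50,45,29,64,88,97]}
After op 5 (add /xk/1 76): {"a":[2,90],"c":82,"xk":[50,76,45,29,64,88,97]}
After op 6 (add /a/0 11): {"a":[11,2,90],"c":82,"xk":[50,76,45,29,64,88,97]}
After op 7 (replace /a/1 83): {"a":[11,83,90],"c":82,"xk":[50,76,45,29,64,88,97]}
After op 8 (add /tq 32): {"a":[11,83,90],"c":82,"tq":32,"xk":[50,76,45,29,64,88,97]}
After op 9 (replace /xk/2 11): {"a":[11,83,90],"c":82,"tq":32,"xk":[50,76,11,29,64,88,97]}
After op 10 (remove /a/2): {"a":[11,83],"c":82,"tq":32,"xk":[50,76,11,29,64,88,97]}
Size at the root: 4

Answer: 4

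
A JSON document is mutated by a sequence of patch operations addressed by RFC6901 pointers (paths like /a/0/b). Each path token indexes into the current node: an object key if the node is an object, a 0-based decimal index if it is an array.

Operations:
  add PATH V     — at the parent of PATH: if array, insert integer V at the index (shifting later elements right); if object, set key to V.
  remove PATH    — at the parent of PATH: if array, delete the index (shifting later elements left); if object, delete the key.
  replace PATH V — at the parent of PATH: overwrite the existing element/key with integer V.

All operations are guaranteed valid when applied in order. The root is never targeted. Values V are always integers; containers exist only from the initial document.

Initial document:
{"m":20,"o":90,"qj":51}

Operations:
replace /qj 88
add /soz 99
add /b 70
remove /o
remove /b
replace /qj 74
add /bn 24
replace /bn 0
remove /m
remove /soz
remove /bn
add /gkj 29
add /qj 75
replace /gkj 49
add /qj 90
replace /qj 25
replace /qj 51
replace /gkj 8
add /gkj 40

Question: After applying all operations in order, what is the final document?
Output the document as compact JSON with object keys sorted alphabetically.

After op 1 (replace /qj 88): {"m":20,"o":90,"qj":88}
After op 2 (add /soz 99): {"m":20,"o":90,"qj":88,"soz":99}
After op 3 (add /b 70): {"b":70,"m":20,"o":90,"qj":88,"soz":99}
After op 4 (remove /o): {"b":70,"m":20,"qj":88,"soz":99}
After op 5 (remove /b): {"m":20,"qj":88,"soz":99}
After op 6 (replace /qj 74): {"m":20,"qj":74,"soz":99}
After op 7 (add /bn 24): {"bn":24,"m":20,"qj":74,"soz":99}
After op 8 (replace /bn 0): {"bn":0,"m":20,"qj":74,"soz":99}
After op 9 (remove /m): {"bn":0,"qj":74,"soz":99}
After op 10 (remove /soz): {"bn":0,"qj":74}
After op 11 (remove /bn): {"qj":74}
After op 12 (add /gkj 29): {"gkj":29,"qj":74}
After op 13 (add /qj 75): {"gkj":29,"qj":75}
After op 14 (replace /gkj 49): {"gkj":49,"qj":75}
After op 15 (add /qj 90): {"gkj":49,"qj":90}
After op 16 (replace /qj 25): {"gkj":49,"qj":25}
After op 17 (replace /qj 51): {"gkj":49,"qj":51}
After op 18 (replace /gkj 8): {"gkj":8,"qj":51}
After op 19 (add /gkj 40): {"gkj":40,"qj":51}

Answer: {"gkj":40,"qj":51}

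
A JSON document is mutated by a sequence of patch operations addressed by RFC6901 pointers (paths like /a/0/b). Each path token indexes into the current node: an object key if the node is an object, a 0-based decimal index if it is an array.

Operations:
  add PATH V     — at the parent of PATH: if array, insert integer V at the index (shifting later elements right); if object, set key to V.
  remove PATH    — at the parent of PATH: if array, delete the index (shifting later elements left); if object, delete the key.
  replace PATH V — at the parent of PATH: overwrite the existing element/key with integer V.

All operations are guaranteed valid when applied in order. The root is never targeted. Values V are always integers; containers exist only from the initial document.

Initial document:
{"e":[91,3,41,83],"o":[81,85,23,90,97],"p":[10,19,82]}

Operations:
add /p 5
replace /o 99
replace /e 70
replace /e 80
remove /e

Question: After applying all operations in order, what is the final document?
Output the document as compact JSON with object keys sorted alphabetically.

After op 1 (add /p 5): {"e":[91,3,41,83],"o":[81,85,23,90,97],"p":5}
After op 2 (replace /o 99): {"e":[91,3,41,83],"o":99,"p":5}
After op 3 (replace /e 70): {"e":70,"o":99,"p":5}
After op 4 (replace /e 80): {"e":80,"o":99,"p":5}
After op 5 (remove /e): {"o":99,"p":5}

Answer: {"o":99,"p":5}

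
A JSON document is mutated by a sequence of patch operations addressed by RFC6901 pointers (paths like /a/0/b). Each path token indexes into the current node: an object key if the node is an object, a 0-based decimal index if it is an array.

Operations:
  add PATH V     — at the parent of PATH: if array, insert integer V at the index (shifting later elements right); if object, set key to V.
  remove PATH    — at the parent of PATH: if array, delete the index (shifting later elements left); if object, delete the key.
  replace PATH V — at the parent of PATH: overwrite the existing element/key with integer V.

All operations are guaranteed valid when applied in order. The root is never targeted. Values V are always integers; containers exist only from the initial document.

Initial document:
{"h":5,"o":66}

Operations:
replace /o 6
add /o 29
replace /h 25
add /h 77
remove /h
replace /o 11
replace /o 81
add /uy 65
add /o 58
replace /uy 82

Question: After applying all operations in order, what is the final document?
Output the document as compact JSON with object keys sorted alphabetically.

Answer: {"o":58,"uy":82}

Derivation:
After op 1 (replace /o 6): {"h":5,"o":6}
After op 2 (add /o 29): {"h":5,"o":29}
After op 3 (replace /h 25): {"h":25,"o":29}
After op 4 (add /h 77): {"h":77,"o":29}
After op 5 (remove /h): {"o":29}
After op 6 (replace /o 11): {"o":11}
After op 7 (replace /o 81): {"o":81}
After op 8 (add /uy 65): {"o":81,"uy":65}
After op 9 (add /o 58): {"o":58,"uy":65}
After op 10 (replace /uy 82): {"o":58,"uy":82}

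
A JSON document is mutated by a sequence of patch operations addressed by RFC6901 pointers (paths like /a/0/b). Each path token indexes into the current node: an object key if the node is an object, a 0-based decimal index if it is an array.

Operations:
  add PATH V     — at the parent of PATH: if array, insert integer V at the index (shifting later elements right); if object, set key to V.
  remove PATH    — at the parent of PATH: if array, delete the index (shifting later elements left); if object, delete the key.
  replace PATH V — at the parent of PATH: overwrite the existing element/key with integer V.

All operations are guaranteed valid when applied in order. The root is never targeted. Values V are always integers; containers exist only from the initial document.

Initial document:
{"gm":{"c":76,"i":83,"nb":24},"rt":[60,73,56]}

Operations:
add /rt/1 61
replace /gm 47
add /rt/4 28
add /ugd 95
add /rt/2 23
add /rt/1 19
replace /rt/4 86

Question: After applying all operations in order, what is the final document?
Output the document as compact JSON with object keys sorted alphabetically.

After op 1 (add /rt/1 61): {"gm":{"c":76,"i":83,"nb":24},"rt":[60,61,73,56]}
After op 2 (replace /gm 47): {"gm":47,"rt":[60,61,73,56]}
After op 3 (add /rt/4 28): {"gm":47,"rt":[60,61,73,56,28]}
After op 4 (add /ugd 95): {"gm":47,"rt":[60,61,73,56,28],"ugd":95}
After op 5 (add /rt/2 23): {"gm":47,"rt":[60,61,23,73,56,28],"ugd":95}
After op 6 (add /rt/1 19): {"gm":47,"rt":[60,19,61,23,73,56,28],"ugd":95}
After op 7 (replace /rt/4 86): {"gm":47,"rt":[60,19,61,23,86,56,28],"ugd":95}

Answer: {"gm":47,"rt":[60,19,61,23,86,56,28],"ugd":95}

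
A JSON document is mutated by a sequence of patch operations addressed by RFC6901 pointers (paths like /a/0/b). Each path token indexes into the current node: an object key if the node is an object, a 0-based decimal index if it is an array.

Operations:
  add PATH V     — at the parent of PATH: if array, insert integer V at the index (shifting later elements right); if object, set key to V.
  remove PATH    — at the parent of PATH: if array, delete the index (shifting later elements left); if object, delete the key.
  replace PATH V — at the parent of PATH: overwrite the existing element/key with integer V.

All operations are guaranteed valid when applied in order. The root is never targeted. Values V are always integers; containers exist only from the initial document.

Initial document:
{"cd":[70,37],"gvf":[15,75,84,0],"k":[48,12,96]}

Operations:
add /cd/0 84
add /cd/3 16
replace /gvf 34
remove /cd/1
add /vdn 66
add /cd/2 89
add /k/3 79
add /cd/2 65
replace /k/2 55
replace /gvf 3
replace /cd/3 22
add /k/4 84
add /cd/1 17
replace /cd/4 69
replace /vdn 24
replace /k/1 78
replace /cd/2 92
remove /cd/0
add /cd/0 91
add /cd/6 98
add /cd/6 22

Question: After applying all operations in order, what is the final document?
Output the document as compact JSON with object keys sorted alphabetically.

Answer: {"cd":[91,17,92,65,69,16,22,98],"gvf":3,"k":[48,78,55,79,84],"vdn":24}

Derivation:
After op 1 (add /cd/0 84): {"cd":[84,70,37],"gvf":[15,75,84,0],"k":[48,12,96]}
After op 2 (add /cd/3 16): {"cd":[84,70,37,16],"gvf":[15,75,84,0],"k":[48,12,96]}
After op 3 (replace /gvf 34): {"cd":[84,70,37,16],"gvf":34,"k":[48,12,96]}
After op 4 (remove /cd/1): {"cd":[84,37,16],"gvf":34,"k":[48,12,96]}
After op 5 (add /vdn 66): {"cd":[84,37,16],"gvf":34,"k":[48,12,96],"vdn":66}
After op 6 (add /cd/2 89): {"cd":[84,37,89,16],"gvf":34,"k":[48,12,96],"vdn":66}
After op 7 (add /k/3 79): {"cd":[84,37,89,16],"gvf":34,"k":[48,12,96,79],"vdn":66}
After op 8 (add /cd/2 65): {"cd":[84,37,65,89,16],"gvf":34,"k":[48,12,96,79],"vdn":66}
After op 9 (replace /k/2 55): {"cd":[84,37,65,89,16],"gvf":34,"k":[48,12,55,79],"vdn":66}
After op 10 (replace /gvf 3): {"cd":[84,37,65,89,16],"gvf":3,"k":[48,12,55,79],"vdn":66}
After op 11 (replace /cd/3 22): {"cd":[84,37,65,22,16],"gvf":3,"k":[48,12,55,79],"vdn":66}
After op 12 (add /k/4 84): {"cd":[84,37,65,22,16],"gvf":3,"k":[48,12,55,79,84],"vdn":66}
After op 13 (add /cd/1 17): {"cd":[84,17,37,65,22,16],"gvf":3,"k":[48,12,55,79,84],"vdn":66}
After op 14 (replace /cd/4 69): {"cd":[84,17,37,65,69,16],"gvf":3,"k":[48,12,55,79,84],"vdn":66}
After op 15 (replace /vdn 24): {"cd":[84,17,37,65,69,16],"gvf":3,"k":[48,12,55,79,84],"vdn":24}
After op 16 (replace /k/1 78): {"cd":[84,17,37,65,69,16],"gvf":3,"k":[48,78,55,79,84],"vdn":24}
After op 17 (replace /cd/2 92): {"cd":[84,17,92,65,69,16],"gvf":3,"k":[48,78,55,79,84],"vdn":24}
After op 18 (remove /cd/0): {"cd":[17,92,65,69,16],"gvf":3,"k":[48,78,55,79,84],"vdn":24}
After op 19 (add /cd/0 91): {"cd":[91,17,92,65,69,16],"gvf":3,"k":[48,78,55,79,84],"vdn":24}
After op 20 (add /cd/6 98): {"cd":[91,17,92,65,69,16,98],"gvf":3,"k":[48,78,55,79,84],"vdn":24}
After op 21 (add /cd/6 22): {"cd":[91,17,92,65,69,16,22,98],"gvf":3,"k":[48,78,55,79,84],"vdn":24}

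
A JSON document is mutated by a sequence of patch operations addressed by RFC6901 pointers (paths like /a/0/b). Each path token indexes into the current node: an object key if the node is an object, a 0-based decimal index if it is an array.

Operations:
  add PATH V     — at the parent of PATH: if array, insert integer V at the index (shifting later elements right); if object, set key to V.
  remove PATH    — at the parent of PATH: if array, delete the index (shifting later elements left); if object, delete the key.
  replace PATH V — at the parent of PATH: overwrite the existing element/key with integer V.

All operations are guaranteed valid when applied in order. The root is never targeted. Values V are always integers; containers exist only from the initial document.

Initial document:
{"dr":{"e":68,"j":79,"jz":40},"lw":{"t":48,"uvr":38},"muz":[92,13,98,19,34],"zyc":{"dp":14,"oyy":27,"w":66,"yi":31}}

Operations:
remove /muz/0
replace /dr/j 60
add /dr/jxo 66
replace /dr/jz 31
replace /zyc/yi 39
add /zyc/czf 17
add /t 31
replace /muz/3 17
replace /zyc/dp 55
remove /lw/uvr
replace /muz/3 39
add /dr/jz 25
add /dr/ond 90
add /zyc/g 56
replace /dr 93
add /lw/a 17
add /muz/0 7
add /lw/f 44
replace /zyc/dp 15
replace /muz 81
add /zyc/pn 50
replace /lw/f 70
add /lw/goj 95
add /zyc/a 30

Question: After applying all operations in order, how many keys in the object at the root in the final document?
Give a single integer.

Answer: 5

Derivation:
After op 1 (remove /muz/0): {"dr":{"e":68,"j":79,"jz":40},"lw":{"t":48,"uvr":38},"muz":[13,98,19,34],"zyc":{"dp":14,"oyy":27,"w":66,"yi":31}}
After op 2 (replace /dr/j 60): {"dr":{"e":68,"j":60,"jz":40},"lw":{"t":48,"uvr":38},"muz":[13,98,19,34],"zyc":{"dp":14,"oyy":27,"w":66,"yi":31}}
After op 3 (add /dr/jxo 66): {"dr":{"e":68,"j":60,"jxo":66,"jz":40},"lw":{"t":48,"uvr":38},"muz":[13,98,19,34],"zyc":{"dp":14,"oyy":27,"w":66,"yi":31}}
After op 4 (replace /dr/jz 31): {"dr":{"e":68,"j":60,"jxo":66,"jz":31},"lw":{"t":48,"uvr":38},"muz":[13,98,19,34],"zyc":{"dp":14,"oyy":27,"w":66,"yi":31}}
After op 5 (replace /zyc/yi 39): {"dr":{"e":68,"j":60,"jxo":66,"jz":31},"lw":{"t":48,"uvr":38},"muz":[13,98,19,34],"zyc":{"dp":14,"oyy":27,"w":66,"yi":39}}
After op 6 (add /zyc/czf 17): {"dr":{"e":68,"j":60,"jxo":66,"jz":31},"lw":{"t":48,"uvr":38},"muz":[13,98,19,34],"zyc":{"czf":17,"dp":14,"oyy":27,"w":66,"yi":39}}
After op 7 (add /t 31): {"dr":{"e":68,"j":60,"jxo":66,"jz":31},"lw":{"t":48,"uvr":38},"muz":[13,98,19,34],"t":31,"zyc":{"czf":17,"dp":14,"oyy":27,"w":66,"yi":39}}
After op 8 (replace /muz/3 17): {"dr":{"e":68,"j":60,"jxo":66,"jz":31},"lw":{"t":48,"uvr":38},"muz":[13,98,19,17],"t":31,"zyc":{"czf":17,"dp":14,"oyy":27,"w":66,"yi":39}}
After op 9 (replace /zyc/dp 55): {"dr":{"e":68,"j":60,"jxo":66,"jz":31},"lw":{"t":48,"uvr":38},"muz":[13,98,19,17],"t":31,"zyc":{"czf":17,"dp":55,"oyy":27,"w":66,"yi":39}}
After op 10 (remove /lw/uvr): {"dr":{"e":68,"j":60,"jxo":66,"jz":31},"lw":{"t":48},"muz":[13,98,19,17],"t":31,"zyc":{"czf":17,"dp":55,"oyy":27,"w":66,"yi":39}}
After op 11 (replace /muz/3 39): {"dr":{"e":68,"j":60,"jxo":66,"jz":31},"lw":{"t":48},"muz":[13,98,19,39],"t":31,"zyc":{"czf":17,"dp":55,"oyy":27,"w":66,"yi":39}}
After op 12 (add /dr/jz 25): {"dr":{"e":68,"j":60,"jxo":66,"jz":25},"lw":{"t":48},"muz":[13,98,19,39],"t":31,"zyc":{"czf":17,"dp":55,"oyy":27,"w":66,"yi":39}}
After op 13 (add /dr/ond 90): {"dr":{"e":68,"j":60,"jxo":66,"jz":25,"ond":90},"lw":{"t":48},"muz":[13,98,19,39],"t":31,"zyc":{"czf":17,"dp":55,"oyy":27,"w":66,"yi":39}}
After op 14 (add /zyc/g 56): {"dr":{"e":68,"j":60,"jxo":66,"jz":25,"ond":90},"lw":{"t":48},"muz":[13,98,19,39],"t":31,"zyc":{"czf":17,"dp":55,"g":56,"oyy":27,"w":66,"yi":39}}
After op 15 (replace /dr 93): {"dr":93,"lw":{"t":48},"muz":[13,98,19,39],"t":31,"zyc":{"czf":17,"dp":55,"g":56,"oyy":27,"w":66,"yi":39}}
After op 16 (add /lw/a 17): {"dr":93,"lw":{"a":17,"t":48},"muz":[13,98,19,39],"t":31,"zyc":{"czf":17,"dp":55,"g":56,"oyy":27,"w":66,"yi":39}}
After op 17 (add /muz/0 7): {"dr":93,"lw":{"a":17,"t":48},"muz":[7,13,98,19,39],"t":31,"zyc":{"czf":17,"dp":55,"g":56,"oyy":27,"w":66,"yi":39}}
After op 18 (add /lw/f 44): {"dr":93,"lw":{"a":17,"f":44,"t":48},"muz":[7,13,98,19,39],"t":31,"zyc":{"czf":17,"dp":55,"g":56,"oyy":27,"w":66,"yi":39}}
After op 19 (replace /zyc/dp 15): {"dr":93,"lw":{"a":17,"f":44,"t":48},"muz":[7,13,98,19,39],"t":31,"zyc":{"czf":17,"dp":15,"g":56,"oyy":27,"w":66,"yi":39}}
After op 20 (replace /muz 81): {"dr":93,"lw":{"a":17,"f":44,"t":48},"muz":81,"t":31,"zyc":{"czf":17,"dp":15,"g":56,"oyy":27,"w":66,"yi":39}}
After op 21 (add /zyc/pn 50): {"dr":93,"lw":{"a":17,"f":44,"t":48},"muz":81,"t":31,"zyc":{"czf":17,"dp":15,"g":56,"oyy":27,"pn":50,"w":66,"yi":39}}
After op 22 (replace /lw/f 70): {"dr":93,"lw":{"a":17,"f":70,"t":48},"muz":81,"t":31,"zyc":{"czf":17,"dp":15,"g":56,"oyy":27,"pn":50,"w":66,"yi":39}}
After op 23 (add /lw/goj 95): {"dr":93,"lw":{"a":17,"f":70,"goj":95,"t":48},"muz":81,"t":31,"zyc":{"czf":17,"dp":15,"g":56,"oyy":27,"pn":50,"w":66,"yi":39}}
After op 24 (add /zyc/a 30): {"dr":93,"lw":{"a":17,"f":70,"goj":95,"t":48},"muz":81,"t":31,"zyc":{"a":30,"czf":17,"dp":15,"g":56,"oyy":27,"pn":50,"w":66,"yi":39}}
Size at the root: 5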